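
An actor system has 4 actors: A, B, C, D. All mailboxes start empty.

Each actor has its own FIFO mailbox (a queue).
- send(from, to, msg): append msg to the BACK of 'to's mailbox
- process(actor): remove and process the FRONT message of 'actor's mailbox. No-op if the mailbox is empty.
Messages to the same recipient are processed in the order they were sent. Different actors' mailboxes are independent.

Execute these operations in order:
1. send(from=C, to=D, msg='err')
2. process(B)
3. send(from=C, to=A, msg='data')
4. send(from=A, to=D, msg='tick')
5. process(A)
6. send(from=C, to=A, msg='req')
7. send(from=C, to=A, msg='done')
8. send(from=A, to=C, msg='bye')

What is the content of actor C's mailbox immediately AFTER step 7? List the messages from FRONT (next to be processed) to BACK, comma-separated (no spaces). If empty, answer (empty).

After 1 (send(from=C, to=D, msg='err')): A:[] B:[] C:[] D:[err]
After 2 (process(B)): A:[] B:[] C:[] D:[err]
After 3 (send(from=C, to=A, msg='data')): A:[data] B:[] C:[] D:[err]
After 4 (send(from=A, to=D, msg='tick')): A:[data] B:[] C:[] D:[err,tick]
After 5 (process(A)): A:[] B:[] C:[] D:[err,tick]
After 6 (send(from=C, to=A, msg='req')): A:[req] B:[] C:[] D:[err,tick]
After 7 (send(from=C, to=A, msg='done')): A:[req,done] B:[] C:[] D:[err,tick]

(empty)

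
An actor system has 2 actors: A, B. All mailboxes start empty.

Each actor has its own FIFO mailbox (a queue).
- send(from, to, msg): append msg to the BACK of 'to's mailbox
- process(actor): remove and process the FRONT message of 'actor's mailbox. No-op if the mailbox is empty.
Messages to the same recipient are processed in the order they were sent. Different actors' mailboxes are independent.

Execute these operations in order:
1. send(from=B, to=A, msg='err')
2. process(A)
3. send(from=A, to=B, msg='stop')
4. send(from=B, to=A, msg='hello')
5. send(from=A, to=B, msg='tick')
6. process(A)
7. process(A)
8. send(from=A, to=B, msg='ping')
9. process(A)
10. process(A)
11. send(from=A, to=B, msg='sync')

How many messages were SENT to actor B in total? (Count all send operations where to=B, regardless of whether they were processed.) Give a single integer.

After 1 (send(from=B, to=A, msg='err')): A:[err] B:[]
After 2 (process(A)): A:[] B:[]
After 3 (send(from=A, to=B, msg='stop')): A:[] B:[stop]
After 4 (send(from=B, to=A, msg='hello')): A:[hello] B:[stop]
After 5 (send(from=A, to=B, msg='tick')): A:[hello] B:[stop,tick]
After 6 (process(A)): A:[] B:[stop,tick]
After 7 (process(A)): A:[] B:[stop,tick]
After 8 (send(from=A, to=B, msg='ping')): A:[] B:[stop,tick,ping]
After 9 (process(A)): A:[] B:[stop,tick,ping]
After 10 (process(A)): A:[] B:[stop,tick,ping]
After 11 (send(from=A, to=B, msg='sync')): A:[] B:[stop,tick,ping,sync]

Answer: 4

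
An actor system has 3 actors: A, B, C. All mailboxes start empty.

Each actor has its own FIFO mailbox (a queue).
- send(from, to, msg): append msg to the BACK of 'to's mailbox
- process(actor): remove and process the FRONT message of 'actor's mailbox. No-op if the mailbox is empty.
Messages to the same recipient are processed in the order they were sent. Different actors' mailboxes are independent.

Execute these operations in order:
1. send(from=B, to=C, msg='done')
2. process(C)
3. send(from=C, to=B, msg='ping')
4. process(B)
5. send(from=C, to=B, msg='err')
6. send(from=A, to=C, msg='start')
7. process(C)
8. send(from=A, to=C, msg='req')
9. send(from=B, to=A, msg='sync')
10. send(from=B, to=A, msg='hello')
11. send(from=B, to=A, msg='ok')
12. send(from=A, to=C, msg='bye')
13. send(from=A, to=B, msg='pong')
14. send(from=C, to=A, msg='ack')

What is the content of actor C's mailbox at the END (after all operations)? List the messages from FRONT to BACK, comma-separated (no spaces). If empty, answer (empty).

After 1 (send(from=B, to=C, msg='done')): A:[] B:[] C:[done]
After 2 (process(C)): A:[] B:[] C:[]
After 3 (send(from=C, to=B, msg='ping')): A:[] B:[ping] C:[]
After 4 (process(B)): A:[] B:[] C:[]
After 5 (send(from=C, to=B, msg='err')): A:[] B:[err] C:[]
After 6 (send(from=A, to=C, msg='start')): A:[] B:[err] C:[start]
After 7 (process(C)): A:[] B:[err] C:[]
After 8 (send(from=A, to=C, msg='req')): A:[] B:[err] C:[req]
After 9 (send(from=B, to=A, msg='sync')): A:[sync] B:[err] C:[req]
After 10 (send(from=B, to=A, msg='hello')): A:[sync,hello] B:[err] C:[req]
After 11 (send(from=B, to=A, msg='ok')): A:[sync,hello,ok] B:[err] C:[req]
After 12 (send(from=A, to=C, msg='bye')): A:[sync,hello,ok] B:[err] C:[req,bye]
After 13 (send(from=A, to=B, msg='pong')): A:[sync,hello,ok] B:[err,pong] C:[req,bye]
After 14 (send(from=C, to=A, msg='ack')): A:[sync,hello,ok,ack] B:[err,pong] C:[req,bye]

Answer: req,bye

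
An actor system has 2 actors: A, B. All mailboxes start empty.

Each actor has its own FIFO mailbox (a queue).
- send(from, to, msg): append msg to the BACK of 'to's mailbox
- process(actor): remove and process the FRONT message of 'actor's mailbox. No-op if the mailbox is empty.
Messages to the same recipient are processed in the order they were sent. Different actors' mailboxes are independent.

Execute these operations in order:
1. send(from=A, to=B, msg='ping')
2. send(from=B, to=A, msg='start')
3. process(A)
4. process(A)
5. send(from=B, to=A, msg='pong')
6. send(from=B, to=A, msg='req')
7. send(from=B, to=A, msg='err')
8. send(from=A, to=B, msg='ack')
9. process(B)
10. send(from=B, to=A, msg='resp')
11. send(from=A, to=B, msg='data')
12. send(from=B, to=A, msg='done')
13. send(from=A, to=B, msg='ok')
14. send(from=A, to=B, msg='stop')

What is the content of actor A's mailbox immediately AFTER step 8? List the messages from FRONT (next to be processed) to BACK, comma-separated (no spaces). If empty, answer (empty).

After 1 (send(from=A, to=B, msg='ping')): A:[] B:[ping]
After 2 (send(from=B, to=A, msg='start')): A:[start] B:[ping]
After 3 (process(A)): A:[] B:[ping]
After 4 (process(A)): A:[] B:[ping]
After 5 (send(from=B, to=A, msg='pong')): A:[pong] B:[ping]
After 6 (send(from=B, to=A, msg='req')): A:[pong,req] B:[ping]
After 7 (send(from=B, to=A, msg='err')): A:[pong,req,err] B:[ping]
After 8 (send(from=A, to=B, msg='ack')): A:[pong,req,err] B:[ping,ack]

pong,req,err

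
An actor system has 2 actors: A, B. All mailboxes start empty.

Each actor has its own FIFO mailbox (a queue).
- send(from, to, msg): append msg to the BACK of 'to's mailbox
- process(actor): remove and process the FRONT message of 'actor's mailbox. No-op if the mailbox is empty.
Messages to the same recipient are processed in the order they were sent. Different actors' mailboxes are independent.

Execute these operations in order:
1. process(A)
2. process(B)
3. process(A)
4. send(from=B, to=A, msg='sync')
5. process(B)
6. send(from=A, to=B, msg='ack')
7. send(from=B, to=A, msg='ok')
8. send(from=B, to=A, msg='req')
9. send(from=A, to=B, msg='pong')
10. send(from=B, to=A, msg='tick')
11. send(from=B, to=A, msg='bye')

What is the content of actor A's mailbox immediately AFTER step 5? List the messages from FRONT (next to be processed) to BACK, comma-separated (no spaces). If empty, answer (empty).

After 1 (process(A)): A:[] B:[]
After 2 (process(B)): A:[] B:[]
After 3 (process(A)): A:[] B:[]
After 4 (send(from=B, to=A, msg='sync')): A:[sync] B:[]
After 5 (process(B)): A:[sync] B:[]

sync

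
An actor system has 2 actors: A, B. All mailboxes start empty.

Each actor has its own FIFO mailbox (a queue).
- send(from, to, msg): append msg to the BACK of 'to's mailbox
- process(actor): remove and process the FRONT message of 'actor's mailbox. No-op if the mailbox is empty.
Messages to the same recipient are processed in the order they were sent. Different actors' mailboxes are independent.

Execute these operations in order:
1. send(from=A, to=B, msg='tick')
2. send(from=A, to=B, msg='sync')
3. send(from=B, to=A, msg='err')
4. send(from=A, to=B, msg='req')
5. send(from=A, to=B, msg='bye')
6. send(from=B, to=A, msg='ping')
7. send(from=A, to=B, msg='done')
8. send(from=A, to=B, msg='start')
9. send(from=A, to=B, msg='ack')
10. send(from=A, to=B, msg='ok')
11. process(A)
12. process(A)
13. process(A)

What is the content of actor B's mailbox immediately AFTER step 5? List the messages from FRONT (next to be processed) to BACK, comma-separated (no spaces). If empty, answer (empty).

After 1 (send(from=A, to=B, msg='tick')): A:[] B:[tick]
After 2 (send(from=A, to=B, msg='sync')): A:[] B:[tick,sync]
After 3 (send(from=B, to=A, msg='err')): A:[err] B:[tick,sync]
After 4 (send(from=A, to=B, msg='req')): A:[err] B:[tick,sync,req]
After 5 (send(from=A, to=B, msg='bye')): A:[err] B:[tick,sync,req,bye]

tick,sync,req,bye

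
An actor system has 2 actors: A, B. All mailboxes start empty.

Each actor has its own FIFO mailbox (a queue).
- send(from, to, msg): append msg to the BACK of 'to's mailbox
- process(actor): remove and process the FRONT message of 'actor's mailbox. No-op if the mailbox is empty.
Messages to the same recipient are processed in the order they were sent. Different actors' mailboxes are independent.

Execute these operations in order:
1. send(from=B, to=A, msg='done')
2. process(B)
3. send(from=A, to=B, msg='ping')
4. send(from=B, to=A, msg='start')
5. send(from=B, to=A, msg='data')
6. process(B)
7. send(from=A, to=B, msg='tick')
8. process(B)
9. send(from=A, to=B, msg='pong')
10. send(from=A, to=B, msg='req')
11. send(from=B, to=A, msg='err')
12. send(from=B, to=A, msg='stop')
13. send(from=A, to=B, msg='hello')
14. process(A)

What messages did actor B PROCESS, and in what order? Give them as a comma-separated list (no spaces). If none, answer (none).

Answer: ping,tick

Derivation:
After 1 (send(from=B, to=A, msg='done')): A:[done] B:[]
After 2 (process(B)): A:[done] B:[]
After 3 (send(from=A, to=B, msg='ping')): A:[done] B:[ping]
After 4 (send(from=B, to=A, msg='start')): A:[done,start] B:[ping]
After 5 (send(from=B, to=A, msg='data')): A:[done,start,data] B:[ping]
After 6 (process(B)): A:[done,start,data] B:[]
After 7 (send(from=A, to=B, msg='tick')): A:[done,start,data] B:[tick]
After 8 (process(B)): A:[done,start,data] B:[]
After 9 (send(from=A, to=B, msg='pong')): A:[done,start,data] B:[pong]
After 10 (send(from=A, to=B, msg='req')): A:[done,start,data] B:[pong,req]
After 11 (send(from=B, to=A, msg='err')): A:[done,start,data,err] B:[pong,req]
After 12 (send(from=B, to=A, msg='stop')): A:[done,start,data,err,stop] B:[pong,req]
After 13 (send(from=A, to=B, msg='hello')): A:[done,start,data,err,stop] B:[pong,req,hello]
After 14 (process(A)): A:[start,data,err,stop] B:[pong,req,hello]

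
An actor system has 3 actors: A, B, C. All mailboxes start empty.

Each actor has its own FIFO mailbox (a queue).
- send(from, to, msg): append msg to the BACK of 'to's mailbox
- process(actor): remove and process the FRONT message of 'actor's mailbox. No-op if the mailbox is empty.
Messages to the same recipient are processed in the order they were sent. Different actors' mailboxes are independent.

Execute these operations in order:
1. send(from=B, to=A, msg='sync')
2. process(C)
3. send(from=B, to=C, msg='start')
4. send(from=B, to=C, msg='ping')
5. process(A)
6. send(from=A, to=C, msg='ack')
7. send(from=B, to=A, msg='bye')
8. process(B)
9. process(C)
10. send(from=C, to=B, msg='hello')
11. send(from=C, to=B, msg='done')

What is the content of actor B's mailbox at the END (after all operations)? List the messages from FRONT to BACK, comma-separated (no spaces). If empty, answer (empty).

Answer: hello,done

Derivation:
After 1 (send(from=B, to=A, msg='sync')): A:[sync] B:[] C:[]
After 2 (process(C)): A:[sync] B:[] C:[]
After 3 (send(from=B, to=C, msg='start')): A:[sync] B:[] C:[start]
After 4 (send(from=B, to=C, msg='ping')): A:[sync] B:[] C:[start,ping]
After 5 (process(A)): A:[] B:[] C:[start,ping]
After 6 (send(from=A, to=C, msg='ack')): A:[] B:[] C:[start,ping,ack]
After 7 (send(from=B, to=A, msg='bye')): A:[bye] B:[] C:[start,ping,ack]
After 8 (process(B)): A:[bye] B:[] C:[start,ping,ack]
After 9 (process(C)): A:[bye] B:[] C:[ping,ack]
After 10 (send(from=C, to=B, msg='hello')): A:[bye] B:[hello] C:[ping,ack]
After 11 (send(from=C, to=B, msg='done')): A:[bye] B:[hello,done] C:[ping,ack]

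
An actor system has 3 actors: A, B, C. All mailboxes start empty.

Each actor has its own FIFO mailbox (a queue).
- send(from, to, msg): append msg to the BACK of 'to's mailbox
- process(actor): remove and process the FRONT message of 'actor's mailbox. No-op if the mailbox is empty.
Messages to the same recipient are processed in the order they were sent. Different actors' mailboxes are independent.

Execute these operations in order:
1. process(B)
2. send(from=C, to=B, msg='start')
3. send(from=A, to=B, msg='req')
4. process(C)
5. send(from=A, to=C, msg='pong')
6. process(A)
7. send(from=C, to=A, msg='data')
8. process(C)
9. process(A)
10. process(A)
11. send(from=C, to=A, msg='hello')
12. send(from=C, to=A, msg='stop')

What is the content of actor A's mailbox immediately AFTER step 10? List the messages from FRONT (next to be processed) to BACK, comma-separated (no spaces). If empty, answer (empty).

After 1 (process(B)): A:[] B:[] C:[]
After 2 (send(from=C, to=B, msg='start')): A:[] B:[start] C:[]
After 3 (send(from=A, to=B, msg='req')): A:[] B:[start,req] C:[]
After 4 (process(C)): A:[] B:[start,req] C:[]
After 5 (send(from=A, to=C, msg='pong')): A:[] B:[start,req] C:[pong]
After 6 (process(A)): A:[] B:[start,req] C:[pong]
After 7 (send(from=C, to=A, msg='data')): A:[data] B:[start,req] C:[pong]
After 8 (process(C)): A:[data] B:[start,req] C:[]
After 9 (process(A)): A:[] B:[start,req] C:[]
After 10 (process(A)): A:[] B:[start,req] C:[]

(empty)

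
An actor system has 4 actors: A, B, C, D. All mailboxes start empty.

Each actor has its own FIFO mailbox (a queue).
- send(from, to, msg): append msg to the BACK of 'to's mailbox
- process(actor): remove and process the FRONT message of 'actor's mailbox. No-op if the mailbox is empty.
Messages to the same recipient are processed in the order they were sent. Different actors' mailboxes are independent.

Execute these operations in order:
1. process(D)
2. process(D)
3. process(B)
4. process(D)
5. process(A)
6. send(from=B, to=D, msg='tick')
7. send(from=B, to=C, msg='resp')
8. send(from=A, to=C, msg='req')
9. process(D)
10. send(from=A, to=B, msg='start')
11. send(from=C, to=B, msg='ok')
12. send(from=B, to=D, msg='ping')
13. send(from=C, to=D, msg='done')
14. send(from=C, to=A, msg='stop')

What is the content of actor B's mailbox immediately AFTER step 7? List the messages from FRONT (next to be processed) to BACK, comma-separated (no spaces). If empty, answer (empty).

After 1 (process(D)): A:[] B:[] C:[] D:[]
After 2 (process(D)): A:[] B:[] C:[] D:[]
After 3 (process(B)): A:[] B:[] C:[] D:[]
After 4 (process(D)): A:[] B:[] C:[] D:[]
After 5 (process(A)): A:[] B:[] C:[] D:[]
After 6 (send(from=B, to=D, msg='tick')): A:[] B:[] C:[] D:[tick]
After 7 (send(from=B, to=C, msg='resp')): A:[] B:[] C:[resp] D:[tick]

(empty)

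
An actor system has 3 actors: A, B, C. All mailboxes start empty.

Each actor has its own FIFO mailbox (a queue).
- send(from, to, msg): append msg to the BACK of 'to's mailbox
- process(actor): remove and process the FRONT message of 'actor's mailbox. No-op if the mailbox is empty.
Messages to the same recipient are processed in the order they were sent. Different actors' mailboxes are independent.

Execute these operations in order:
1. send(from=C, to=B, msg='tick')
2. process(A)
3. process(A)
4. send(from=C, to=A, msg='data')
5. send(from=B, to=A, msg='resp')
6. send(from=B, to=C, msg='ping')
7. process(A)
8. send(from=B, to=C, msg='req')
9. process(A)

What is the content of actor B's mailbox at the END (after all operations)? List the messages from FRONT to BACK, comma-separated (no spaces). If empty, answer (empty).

Answer: tick

Derivation:
After 1 (send(from=C, to=B, msg='tick')): A:[] B:[tick] C:[]
After 2 (process(A)): A:[] B:[tick] C:[]
After 3 (process(A)): A:[] B:[tick] C:[]
After 4 (send(from=C, to=A, msg='data')): A:[data] B:[tick] C:[]
After 5 (send(from=B, to=A, msg='resp')): A:[data,resp] B:[tick] C:[]
After 6 (send(from=B, to=C, msg='ping')): A:[data,resp] B:[tick] C:[ping]
After 7 (process(A)): A:[resp] B:[tick] C:[ping]
After 8 (send(from=B, to=C, msg='req')): A:[resp] B:[tick] C:[ping,req]
After 9 (process(A)): A:[] B:[tick] C:[ping,req]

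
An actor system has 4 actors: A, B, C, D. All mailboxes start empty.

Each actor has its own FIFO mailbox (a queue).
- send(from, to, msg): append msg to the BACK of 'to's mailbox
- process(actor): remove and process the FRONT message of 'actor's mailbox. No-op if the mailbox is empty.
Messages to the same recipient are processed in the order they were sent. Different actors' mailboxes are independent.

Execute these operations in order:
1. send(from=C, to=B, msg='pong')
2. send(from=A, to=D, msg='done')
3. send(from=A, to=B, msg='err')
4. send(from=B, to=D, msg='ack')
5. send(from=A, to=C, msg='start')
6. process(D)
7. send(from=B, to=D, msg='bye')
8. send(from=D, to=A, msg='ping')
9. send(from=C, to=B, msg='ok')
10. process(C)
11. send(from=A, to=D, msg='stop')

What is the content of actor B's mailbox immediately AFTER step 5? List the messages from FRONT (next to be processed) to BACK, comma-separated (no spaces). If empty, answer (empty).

After 1 (send(from=C, to=B, msg='pong')): A:[] B:[pong] C:[] D:[]
After 2 (send(from=A, to=D, msg='done')): A:[] B:[pong] C:[] D:[done]
After 3 (send(from=A, to=B, msg='err')): A:[] B:[pong,err] C:[] D:[done]
After 4 (send(from=B, to=D, msg='ack')): A:[] B:[pong,err] C:[] D:[done,ack]
After 5 (send(from=A, to=C, msg='start')): A:[] B:[pong,err] C:[start] D:[done,ack]

pong,err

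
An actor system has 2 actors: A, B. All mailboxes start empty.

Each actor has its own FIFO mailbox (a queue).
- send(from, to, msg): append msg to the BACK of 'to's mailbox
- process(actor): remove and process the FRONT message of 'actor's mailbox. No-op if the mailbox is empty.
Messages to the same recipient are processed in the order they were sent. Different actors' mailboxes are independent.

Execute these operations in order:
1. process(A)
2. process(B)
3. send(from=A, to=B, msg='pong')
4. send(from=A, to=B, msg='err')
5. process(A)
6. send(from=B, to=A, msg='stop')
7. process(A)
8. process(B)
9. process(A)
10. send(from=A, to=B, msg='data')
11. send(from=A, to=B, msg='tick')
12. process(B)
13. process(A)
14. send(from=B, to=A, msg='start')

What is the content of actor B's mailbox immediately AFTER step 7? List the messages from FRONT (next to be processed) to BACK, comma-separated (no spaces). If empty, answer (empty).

After 1 (process(A)): A:[] B:[]
After 2 (process(B)): A:[] B:[]
After 3 (send(from=A, to=B, msg='pong')): A:[] B:[pong]
After 4 (send(from=A, to=B, msg='err')): A:[] B:[pong,err]
After 5 (process(A)): A:[] B:[pong,err]
After 6 (send(from=B, to=A, msg='stop')): A:[stop] B:[pong,err]
After 7 (process(A)): A:[] B:[pong,err]

pong,err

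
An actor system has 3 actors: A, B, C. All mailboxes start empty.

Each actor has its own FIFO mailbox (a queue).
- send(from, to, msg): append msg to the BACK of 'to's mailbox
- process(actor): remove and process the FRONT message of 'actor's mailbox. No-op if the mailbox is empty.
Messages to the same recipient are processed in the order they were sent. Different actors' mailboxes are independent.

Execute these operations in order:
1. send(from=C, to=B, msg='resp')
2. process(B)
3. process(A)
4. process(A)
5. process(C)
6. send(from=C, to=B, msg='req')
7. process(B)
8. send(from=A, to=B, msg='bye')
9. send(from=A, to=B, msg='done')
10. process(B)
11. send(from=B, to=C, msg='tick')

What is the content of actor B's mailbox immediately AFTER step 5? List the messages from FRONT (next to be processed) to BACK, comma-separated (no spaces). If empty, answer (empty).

After 1 (send(from=C, to=B, msg='resp')): A:[] B:[resp] C:[]
After 2 (process(B)): A:[] B:[] C:[]
After 3 (process(A)): A:[] B:[] C:[]
After 4 (process(A)): A:[] B:[] C:[]
After 5 (process(C)): A:[] B:[] C:[]

(empty)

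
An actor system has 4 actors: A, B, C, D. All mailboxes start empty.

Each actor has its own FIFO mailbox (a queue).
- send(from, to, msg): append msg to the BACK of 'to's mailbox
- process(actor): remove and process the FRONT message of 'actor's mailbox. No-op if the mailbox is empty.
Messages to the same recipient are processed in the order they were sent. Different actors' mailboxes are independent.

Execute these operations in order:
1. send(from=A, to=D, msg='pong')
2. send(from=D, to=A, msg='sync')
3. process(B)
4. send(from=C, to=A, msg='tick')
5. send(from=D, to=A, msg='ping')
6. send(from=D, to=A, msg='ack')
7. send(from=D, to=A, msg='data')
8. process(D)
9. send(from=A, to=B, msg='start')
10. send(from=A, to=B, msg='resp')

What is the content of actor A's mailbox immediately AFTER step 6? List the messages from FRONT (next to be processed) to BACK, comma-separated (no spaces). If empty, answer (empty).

After 1 (send(from=A, to=D, msg='pong')): A:[] B:[] C:[] D:[pong]
After 2 (send(from=D, to=A, msg='sync')): A:[sync] B:[] C:[] D:[pong]
After 3 (process(B)): A:[sync] B:[] C:[] D:[pong]
After 4 (send(from=C, to=A, msg='tick')): A:[sync,tick] B:[] C:[] D:[pong]
After 5 (send(from=D, to=A, msg='ping')): A:[sync,tick,ping] B:[] C:[] D:[pong]
After 6 (send(from=D, to=A, msg='ack')): A:[sync,tick,ping,ack] B:[] C:[] D:[pong]

sync,tick,ping,ack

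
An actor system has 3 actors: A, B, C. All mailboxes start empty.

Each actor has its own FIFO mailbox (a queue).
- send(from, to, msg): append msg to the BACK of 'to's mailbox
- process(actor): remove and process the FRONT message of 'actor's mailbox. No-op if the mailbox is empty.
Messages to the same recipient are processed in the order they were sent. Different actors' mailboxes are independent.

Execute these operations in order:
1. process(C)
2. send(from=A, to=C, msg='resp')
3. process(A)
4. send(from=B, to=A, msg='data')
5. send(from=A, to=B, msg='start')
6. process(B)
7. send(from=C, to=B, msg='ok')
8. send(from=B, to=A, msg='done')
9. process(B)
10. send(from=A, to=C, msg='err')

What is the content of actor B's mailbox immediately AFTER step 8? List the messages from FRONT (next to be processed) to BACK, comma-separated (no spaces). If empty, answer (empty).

After 1 (process(C)): A:[] B:[] C:[]
After 2 (send(from=A, to=C, msg='resp')): A:[] B:[] C:[resp]
After 3 (process(A)): A:[] B:[] C:[resp]
After 4 (send(from=B, to=A, msg='data')): A:[data] B:[] C:[resp]
After 5 (send(from=A, to=B, msg='start')): A:[data] B:[start] C:[resp]
After 6 (process(B)): A:[data] B:[] C:[resp]
After 7 (send(from=C, to=B, msg='ok')): A:[data] B:[ok] C:[resp]
After 8 (send(from=B, to=A, msg='done')): A:[data,done] B:[ok] C:[resp]

ok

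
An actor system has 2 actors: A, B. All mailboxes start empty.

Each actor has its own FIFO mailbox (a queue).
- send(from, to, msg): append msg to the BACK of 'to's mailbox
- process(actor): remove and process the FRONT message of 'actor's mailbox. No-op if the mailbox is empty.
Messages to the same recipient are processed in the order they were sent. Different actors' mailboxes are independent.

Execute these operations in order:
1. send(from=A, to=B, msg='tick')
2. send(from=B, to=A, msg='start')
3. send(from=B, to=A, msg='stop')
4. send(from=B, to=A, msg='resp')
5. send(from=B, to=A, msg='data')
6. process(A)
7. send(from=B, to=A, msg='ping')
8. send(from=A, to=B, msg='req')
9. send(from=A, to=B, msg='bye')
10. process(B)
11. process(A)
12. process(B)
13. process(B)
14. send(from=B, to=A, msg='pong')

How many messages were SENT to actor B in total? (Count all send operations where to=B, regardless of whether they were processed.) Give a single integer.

After 1 (send(from=A, to=B, msg='tick')): A:[] B:[tick]
After 2 (send(from=B, to=A, msg='start')): A:[start] B:[tick]
After 3 (send(from=B, to=A, msg='stop')): A:[start,stop] B:[tick]
After 4 (send(from=B, to=A, msg='resp')): A:[start,stop,resp] B:[tick]
After 5 (send(from=B, to=A, msg='data')): A:[start,stop,resp,data] B:[tick]
After 6 (process(A)): A:[stop,resp,data] B:[tick]
After 7 (send(from=B, to=A, msg='ping')): A:[stop,resp,data,ping] B:[tick]
After 8 (send(from=A, to=B, msg='req')): A:[stop,resp,data,ping] B:[tick,req]
After 9 (send(from=A, to=B, msg='bye')): A:[stop,resp,data,ping] B:[tick,req,bye]
After 10 (process(B)): A:[stop,resp,data,ping] B:[req,bye]
After 11 (process(A)): A:[resp,data,ping] B:[req,bye]
After 12 (process(B)): A:[resp,data,ping] B:[bye]
After 13 (process(B)): A:[resp,data,ping] B:[]
After 14 (send(from=B, to=A, msg='pong')): A:[resp,data,ping,pong] B:[]

Answer: 3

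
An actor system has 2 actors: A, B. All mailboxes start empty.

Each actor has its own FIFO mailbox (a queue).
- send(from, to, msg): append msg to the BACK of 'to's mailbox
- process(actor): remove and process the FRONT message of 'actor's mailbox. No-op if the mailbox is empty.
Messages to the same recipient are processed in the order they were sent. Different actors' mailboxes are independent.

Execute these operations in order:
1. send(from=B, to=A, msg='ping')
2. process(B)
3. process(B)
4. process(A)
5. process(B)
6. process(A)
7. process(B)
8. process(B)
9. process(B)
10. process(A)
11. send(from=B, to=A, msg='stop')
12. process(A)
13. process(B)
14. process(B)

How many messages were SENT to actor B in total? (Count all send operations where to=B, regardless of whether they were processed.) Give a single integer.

Answer: 0

Derivation:
After 1 (send(from=B, to=A, msg='ping')): A:[ping] B:[]
After 2 (process(B)): A:[ping] B:[]
After 3 (process(B)): A:[ping] B:[]
After 4 (process(A)): A:[] B:[]
After 5 (process(B)): A:[] B:[]
After 6 (process(A)): A:[] B:[]
After 7 (process(B)): A:[] B:[]
After 8 (process(B)): A:[] B:[]
After 9 (process(B)): A:[] B:[]
After 10 (process(A)): A:[] B:[]
After 11 (send(from=B, to=A, msg='stop')): A:[stop] B:[]
After 12 (process(A)): A:[] B:[]
After 13 (process(B)): A:[] B:[]
After 14 (process(B)): A:[] B:[]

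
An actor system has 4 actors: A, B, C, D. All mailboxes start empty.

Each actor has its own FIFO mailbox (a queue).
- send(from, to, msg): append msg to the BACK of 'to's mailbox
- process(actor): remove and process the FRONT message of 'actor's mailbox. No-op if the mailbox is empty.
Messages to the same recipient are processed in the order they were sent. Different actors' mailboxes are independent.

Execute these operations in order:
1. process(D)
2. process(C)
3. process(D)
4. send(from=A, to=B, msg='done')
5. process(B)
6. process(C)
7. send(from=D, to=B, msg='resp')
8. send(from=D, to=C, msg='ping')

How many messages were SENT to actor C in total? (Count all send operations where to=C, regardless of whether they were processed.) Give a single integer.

After 1 (process(D)): A:[] B:[] C:[] D:[]
After 2 (process(C)): A:[] B:[] C:[] D:[]
After 3 (process(D)): A:[] B:[] C:[] D:[]
After 4 (send(from=A, to=B, msg='done')): A:[] B:[done] C:[] D:[]
After 5 (process(B)): A:[] B:[] C:[] D:[]
After 6 (process(C)): A:[] B:[] C:[] D:[]
After 7 (send(from=D, to=B, msg='resp')): A:[] B:[resp] C:[] D:[]
After 8 (send(from=D, to=C, msg='ping')): A:[] B:[resp] C:[ping] D:[]

Answer: 1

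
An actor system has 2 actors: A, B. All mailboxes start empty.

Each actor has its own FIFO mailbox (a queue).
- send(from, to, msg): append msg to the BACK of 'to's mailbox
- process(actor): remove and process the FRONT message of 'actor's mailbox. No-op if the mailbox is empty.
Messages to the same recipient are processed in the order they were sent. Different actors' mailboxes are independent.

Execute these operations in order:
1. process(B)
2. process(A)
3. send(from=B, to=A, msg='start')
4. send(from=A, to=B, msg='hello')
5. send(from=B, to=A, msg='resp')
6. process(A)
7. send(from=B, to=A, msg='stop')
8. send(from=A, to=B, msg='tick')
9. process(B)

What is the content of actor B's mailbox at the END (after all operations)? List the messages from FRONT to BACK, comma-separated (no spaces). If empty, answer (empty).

After 1 (process(B)): A:[] B:[]
After 2 (process(A)): A:[] B:[]
After 3 (send(from=B, to=A, msg='start')): A:[start] B:[]
After 4 (send(from=A, to=B, msg='hello')): A:[start] B:[hello]
After 5 (send(from=B, to=A, msg='resp')): A:[start,resp] B:[hello]
After 6 (process(A)): A:[resp] B:[hello]
After 7 (send(from=B, to=A, msg='stop')): A:[resp,stop] B:[hello]
After 8 (send(from=A, to=B, msg='tick')): A:[resp,stop] B:[hello,tick]
After 9 (process(B)): A:[resp,stop] B:[tick]

Answer: tick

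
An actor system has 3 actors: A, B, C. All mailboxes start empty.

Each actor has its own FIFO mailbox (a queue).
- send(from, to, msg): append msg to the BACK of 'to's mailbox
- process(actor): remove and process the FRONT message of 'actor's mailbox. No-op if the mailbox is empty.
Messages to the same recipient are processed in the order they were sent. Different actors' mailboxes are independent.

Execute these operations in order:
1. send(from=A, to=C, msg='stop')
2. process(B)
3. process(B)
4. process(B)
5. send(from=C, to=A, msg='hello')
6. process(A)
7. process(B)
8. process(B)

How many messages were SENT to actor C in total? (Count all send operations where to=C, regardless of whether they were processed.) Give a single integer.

After 1 (send(from=A, to=C, msg='stop')): A:[] B:[] C:[stop]
After 2 (process(B)): A:[] B:[] C:[stop]
After 3 (process(B)): A:[] B:[] C:[stop]
After 4 (process(B)): A:[] B:[] C:[stop]
After 5 (send(from=C, to=A, msg='hello')): A:[hello] B:[] C:[stop]
After 6 (process(A)): A:[] B:[] C:[stop]
After 7 (process(B)): A:[] B:[] C:[stop]
After 8 (process(B)): A:[] B:[] C:[stop]

Answer: 1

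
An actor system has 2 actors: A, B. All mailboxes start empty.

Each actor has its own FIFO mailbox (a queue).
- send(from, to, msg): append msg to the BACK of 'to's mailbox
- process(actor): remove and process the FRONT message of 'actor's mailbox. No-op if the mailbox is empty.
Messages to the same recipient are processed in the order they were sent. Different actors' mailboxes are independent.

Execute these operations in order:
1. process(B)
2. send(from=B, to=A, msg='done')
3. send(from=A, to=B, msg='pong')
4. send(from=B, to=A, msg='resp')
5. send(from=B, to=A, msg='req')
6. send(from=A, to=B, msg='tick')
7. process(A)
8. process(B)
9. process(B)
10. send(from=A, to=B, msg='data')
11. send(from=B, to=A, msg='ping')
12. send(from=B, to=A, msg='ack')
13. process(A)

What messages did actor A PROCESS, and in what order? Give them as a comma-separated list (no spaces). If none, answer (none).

After 1 (process(B)): A:[] B:[]
After 2 (send(from=B, to=A, msg='done')): A:[done] B:[]
After 3 (send(from=A, to=B, msg='pong')): A:[done] B:[pong]
After 4 (send(from=B, to=A, msg='resp')): A:[done,resp] B:[pong]
After 5 (send(from=B, to=A, msg='req')): A:[done,resp,req] B:[pong]
After 6 (send(from=A, to=B, msg='tick')): A:[done,resp,req] B:[pong,tick]
After 7 (process(A)): A:[resp,req] B:[pong,tick]
After 8 (process(B)): A:[resp,req] B:[tick]
After 9 (process(B)): A:[resp,req] B:[]
After 10 (send(from=A, to=B, msg='data')): A:[resp,req] B:[data]
After 11 (send(from=B, to=A, msg='ping')): A:[resp,req,ping] B:[data]
After 12 (send(from=B, to=A, msg='ack')): A:[resp,req,ping,ack] B:[data]
After 13 (process(A)): A:[req,ping,ack] B:[data]

Answer: done,resp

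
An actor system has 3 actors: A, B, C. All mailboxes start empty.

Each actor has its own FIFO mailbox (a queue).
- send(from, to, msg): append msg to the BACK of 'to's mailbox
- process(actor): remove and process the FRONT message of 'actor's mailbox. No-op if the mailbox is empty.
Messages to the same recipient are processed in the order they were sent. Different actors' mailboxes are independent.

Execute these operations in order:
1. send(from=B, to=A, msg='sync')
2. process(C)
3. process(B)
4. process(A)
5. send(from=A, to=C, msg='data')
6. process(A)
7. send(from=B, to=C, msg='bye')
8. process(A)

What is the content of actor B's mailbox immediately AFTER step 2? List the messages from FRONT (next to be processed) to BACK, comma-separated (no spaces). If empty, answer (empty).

After 1 (send(from=B, to=A, msg='sync')): A:[sync] B:[] C:[]
After 2 (process(C)): A:[sync] B:[] C:[]

(empty)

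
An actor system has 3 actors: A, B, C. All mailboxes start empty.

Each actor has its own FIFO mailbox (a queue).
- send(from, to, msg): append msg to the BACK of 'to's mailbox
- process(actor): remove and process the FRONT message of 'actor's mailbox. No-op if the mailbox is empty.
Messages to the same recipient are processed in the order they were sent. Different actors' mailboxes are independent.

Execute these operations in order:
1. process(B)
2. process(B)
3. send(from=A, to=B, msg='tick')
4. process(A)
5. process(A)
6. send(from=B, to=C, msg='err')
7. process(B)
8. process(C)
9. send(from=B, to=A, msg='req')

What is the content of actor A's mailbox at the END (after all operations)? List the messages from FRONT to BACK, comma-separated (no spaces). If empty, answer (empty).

Answer: req

Derivation:
After 1 (process(B)): A:[] B:[] C:[]
After 2 (process(B)): A:[] B:[] C:[]
After 3 (send(from=A, to=B, msg='tick')): A:[] B:[tick] C:[]
After 4 (process(A)): A:[] B:[tick] C:[]
After 5 (process(A)): A:[] B:[tick] C:[]
After 6 (send(from=B, to=C, msg='err')): A:[] B:[tick] C:[err]
After 7 (process(B)): A:[] B:[] C:[err]
After 8 (process(C)): A:[] B:[] C:[]
After 9 (send(from=B, to=A, msg='req')): A:[req] B:[] C:[]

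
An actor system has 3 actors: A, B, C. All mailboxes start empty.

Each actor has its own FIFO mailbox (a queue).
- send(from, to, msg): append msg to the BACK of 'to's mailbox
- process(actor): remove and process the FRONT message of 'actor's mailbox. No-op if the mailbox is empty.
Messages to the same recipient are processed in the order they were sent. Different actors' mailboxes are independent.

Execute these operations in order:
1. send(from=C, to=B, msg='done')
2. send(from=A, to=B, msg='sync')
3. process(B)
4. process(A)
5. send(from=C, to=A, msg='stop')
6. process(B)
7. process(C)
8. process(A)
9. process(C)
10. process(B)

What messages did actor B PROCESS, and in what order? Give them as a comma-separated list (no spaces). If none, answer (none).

After 1 (send(from=C, to=B, msg='done')): A:[] B:[done] C:[]
After 2 (send(from=A, to=B, msg='sync')): A:[] B:[done,sync] C:[]
After 3 (process(B)): A:[] B:[sync] C:[]
After 4 (process(A)): A:[] B:[sync] C:[]
After 5 (send(from=C, to=A, msg='stop')): A:[stop] B:[sync] C:[]
After 6 (process(B)): A:[stop] B:[] C:[]
After 7 (process(C)): A:[stop] B:[] C:[]
After 8 (process(A)): A:[] B:[] C:[]
After 9 (process(C)): A:[] B:[] C:[]
After 10 (process(B)): A:[] B:[] C:[]

Answer: done,sync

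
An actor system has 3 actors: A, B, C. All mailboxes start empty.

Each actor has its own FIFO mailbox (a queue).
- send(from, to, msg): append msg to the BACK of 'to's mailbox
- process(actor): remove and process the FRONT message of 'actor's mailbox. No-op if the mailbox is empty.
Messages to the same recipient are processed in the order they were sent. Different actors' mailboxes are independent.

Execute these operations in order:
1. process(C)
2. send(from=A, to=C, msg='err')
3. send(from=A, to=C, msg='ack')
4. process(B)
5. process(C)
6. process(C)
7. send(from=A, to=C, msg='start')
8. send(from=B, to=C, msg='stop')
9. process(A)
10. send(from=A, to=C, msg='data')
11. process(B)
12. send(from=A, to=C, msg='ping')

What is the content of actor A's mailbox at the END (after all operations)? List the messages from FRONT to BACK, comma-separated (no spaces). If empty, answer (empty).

After 1 (process(C)): A:[] B:[] C:[]
After 2 (send(from=A, to=C, msg='err')): A:[] B:[] C:[err]
After 3 (send(from=A, to=C, msg='ack')): A:[] B:[] C:[err,ack]
After 4 (process(B)): A:[] B:[] C:[err,ack]
After 5 (process(C)): A:[] B:[] C:[ack]
After 6 (process(C)): A:[] B:[] C:[]
After 7 (send(from=A, to=C, msg='start')): A:[] B:[] C:[start]
After 8 (send(from=B, to=C, msg='stop')): A:[] B:[] C:[start,stop]
After 9 (process(A)): A:[] B:[] C:[start,stop]
After 10 (send(from=A, to=C, msg='data')): A:[] B:[] C:[start,stop,data]
After 11 (process(B)): A:[] B:[] C:[start,stop,data]
After 12 (send(from=A, to=C, msg='ping')): A:[] B:[] C:[start,stop,data,ping]

Answer: (empty)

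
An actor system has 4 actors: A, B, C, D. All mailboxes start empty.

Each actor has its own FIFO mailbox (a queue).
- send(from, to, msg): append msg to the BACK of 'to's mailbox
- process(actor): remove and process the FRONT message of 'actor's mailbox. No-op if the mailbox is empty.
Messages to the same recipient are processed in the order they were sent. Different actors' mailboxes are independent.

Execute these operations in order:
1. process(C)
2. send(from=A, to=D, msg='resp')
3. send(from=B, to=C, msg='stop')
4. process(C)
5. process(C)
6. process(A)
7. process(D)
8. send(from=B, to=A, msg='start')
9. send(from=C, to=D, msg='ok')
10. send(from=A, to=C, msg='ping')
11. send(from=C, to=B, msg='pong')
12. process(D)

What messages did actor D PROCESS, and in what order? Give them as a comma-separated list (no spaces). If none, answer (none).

After 1 (process(C)): A:[] B:[] C:[] D:[]
After 2 (send(from=A, to=D, msg='resp')): A:[] B:[] C:[] D:[resp]
After 3 (send(from=B, to=C, msg='stop')): A:[] B:[] C:[stop] D:[resp]
After 4 (process(C)): A:[] B:[] C:[] D:[resp]
After 5 (process(C)): A:[] B:[] C:[] D:[resp]
After 6 (process(A)): A:[] B:[] C:[] D:[resp]
After 7 (process(D)): A:[] B:[] C:[] D:[]
After 8 (send(from=B, to=A, msg='start')): A:[start] B:[] C:[] D:[]
After 9 (send(from=C, to=D, msg='ok')): A:[start] B:[] C:[] D:[ok]
After 10 (send(from=A, to=C, msg='ping')): A:[start] B:[] C:[ping] D:[ok]
After 11 (send(from=C, to=B, msg='pong')): A:[start] B:[pong] C:[ping] D:[ok]
After 12 (process(D)): A:[start] B:[pong] C:[ping] D:[]

Answer: resp,ok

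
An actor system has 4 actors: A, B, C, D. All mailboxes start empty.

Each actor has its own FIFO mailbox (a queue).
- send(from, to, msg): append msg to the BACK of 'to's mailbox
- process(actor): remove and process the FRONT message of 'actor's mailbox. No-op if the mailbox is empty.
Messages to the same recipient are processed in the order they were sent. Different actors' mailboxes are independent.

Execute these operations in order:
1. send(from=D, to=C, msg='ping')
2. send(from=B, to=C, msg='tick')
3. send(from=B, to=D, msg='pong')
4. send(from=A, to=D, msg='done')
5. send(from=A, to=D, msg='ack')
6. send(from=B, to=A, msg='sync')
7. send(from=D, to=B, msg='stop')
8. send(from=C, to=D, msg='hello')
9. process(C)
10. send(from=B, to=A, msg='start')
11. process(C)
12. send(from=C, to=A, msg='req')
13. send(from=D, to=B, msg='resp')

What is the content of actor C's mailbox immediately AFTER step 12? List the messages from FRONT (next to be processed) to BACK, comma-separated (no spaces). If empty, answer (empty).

After 1 (send(from=D, to=C, msg='ping')): A:[] B:[] C:[ping] D:[]
After 2 (send(from=B, to=C, msg='tick')): A:[] B:[] C:[ping,tick] D:[]
After 3 (send(from=B, to=D, msg='pong')): A:[] B:[] C:[ping,tick] D:[pong]
After 4 (send(from=A, to=D, msg='done')): A:[] B:[] C:[ping,tick] D:[pong,done]
After 5 (send(from=A, to=D, msg='ack')): A:[] B:[] C:[ping,tick] D:[pong,done,ack]
After 6 (send(from=B, to=A, msg='sync')): A:[sync] B:[] C:[ping,tick] D:[pong,done,ack]
After 7 (send(from=D, to=B, msg='stop')): A:[sync] B:[stop] C:[ping,tick] D:[pong,done,ack]
After 8 (send(from=C, to=D, msg='hello')): A:[sync] B:[stop] C:[ping,tick] D:[pong,done,ack,hello]
After 9 (process(C)): A:[sync] B:[stop] C:[tick] D:[pong,done,ack,hello]
After 10 (send(from=B, to=A, msg='start')): A:[sync,start] B:[stop] C:[tick] D:[pong,done,ack,hello]
After 11 (process(C)): A:[sync,start] B:[stop] C:[] D:[pong,done,ack,hello]
After 12 (send(from=C, to=A, msg='req')): A:[sync,start,req] B:[stop] C:[] D:[pong,done,ack,hello]

(empty)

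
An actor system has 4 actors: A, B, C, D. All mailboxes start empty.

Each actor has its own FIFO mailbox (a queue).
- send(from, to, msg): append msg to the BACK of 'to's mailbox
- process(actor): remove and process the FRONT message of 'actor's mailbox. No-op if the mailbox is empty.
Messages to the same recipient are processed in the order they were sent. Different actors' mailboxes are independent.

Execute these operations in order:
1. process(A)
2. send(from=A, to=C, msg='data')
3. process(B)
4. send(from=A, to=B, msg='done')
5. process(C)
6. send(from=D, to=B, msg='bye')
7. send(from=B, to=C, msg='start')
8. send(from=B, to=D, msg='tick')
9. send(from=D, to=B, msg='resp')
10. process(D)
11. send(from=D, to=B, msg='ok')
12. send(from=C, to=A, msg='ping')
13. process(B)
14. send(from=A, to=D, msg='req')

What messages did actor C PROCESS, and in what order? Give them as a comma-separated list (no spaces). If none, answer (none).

After 1 (process(A)): A:[] B:[] C:[] D:[]
After 2 (send(from=A, to=C, msg='data')): A:[] B:[] C:[data] D:[]
After 3 (process(B)): A:[] B:[] C:[data] D:[]
After 4 (send(from=A, to=B, msg='done')): A:[] B:[done] C:[data] D:[]
After 5 (process(C)): A:[] B:[done] C:[] D:[]
After 6 (send(from=D, to=B, msg='bye')): A:[] B:[done,bye] C:[] D:[]
After 7 (send(from=B, to=C, msg='start')): A:[] B:[done,bye] C:[start] D:[]
After 8 (send(from=B, to=D, msg='tick')): A:[] B:[done,bye] C:[start] D:[tick]
After 9 (send(from=D, to=B, msg='resp')): A:[] B:[done,bye,resp] C:[start] D:[tick]
After 10 (process(D)): A:[] B:[done,bye,resp] C:[start] D:[]
After 11 (send(from=D, to=B, msg='ok')): A:[] B:[done,bye,resp,ok] C:[start] D:[]
After 12 (send(from=C, to=A, msg='ping')): A:[ping] B:[done,bye,resp,ok] C:[start] D:[]
After 13 (process(B)): A:[ping] B:[bye,resp,ok] C:[start] D:[]
After 14 (send(from=A, to=D, msg='req')): A:[ping] B:[bye,resp,ok] C:[start] D:[req]

Answer: data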